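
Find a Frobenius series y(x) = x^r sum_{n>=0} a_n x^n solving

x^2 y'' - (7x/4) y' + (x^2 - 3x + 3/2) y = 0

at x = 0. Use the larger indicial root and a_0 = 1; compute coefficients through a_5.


Write in Frobenius form y'' + (p(x)/x) y' + (q(x)/x^2) y = 0:
  p(x) = -7/4,  q(x) = x^2 - 3x + 3/2.
Indicial equation: r(r-1) + (-7/4) r + (3/2) = 0 -> roots r_1 = 2, r_2 = 3/4.
Take r = r_1 = 2. Let y(x) = x^r sum_{n>=0} a_n x^n with a_0 = 1.
Substitute y = x^r sum a_n x^n and match x^{r+n}. The recurrence is
  D(n) a_n - 3 a_{n-1} + 1 a_{n-2} = 0,  where D(n) = (r+n)(r+n-1) + (-7/4)(r+n) + (3/2).
  a_n = [3 a_{n-1} - 1 a_{n-2}] / D(n).
Since the indicial polynomial factors as (r - r_1)(r - r_2), D(n) = (r_1 + n - r_1)(r_1 + n - r_2) = n(n + 5/4).
Evaluating step by step (a_0 = 1):
  n = 1: D(1) = 1(1 + 5/4) = 9/4; numerator = 3(1) = 3; a_1 = (3)/(9/4) = 4/3
  n = 2: D(2) = 2(2 + 5/4) = 13/2; numerator = 3(4/3) - 1(1) = 3; a_2 = (3)/(13/2) = 6/13
  n = 3: D(3) = 3(3 + 5/4) = 51/4; numerator = 3(6/13) - 1(4/3) = 2/39; a_3 = (2/39)/(51/4) = 8/1989
  n = 4: D(4) = 4(4 + 5/4) = 21; numerator = 3(8/1989) - 1(6/13) = -298/663; a_4 = (-298/663)/(21) = -298/13923
  n = 5: D(5) = 5(5 + 5/4) = 125/4; numerator = 3(-298/13923) - 1(8/1989) = -950/13923; a_5 = (-950/13923)/(125/4) = -152/69615

r = 2; a_0 = 1; a_1 = 4/3; a_2 = 6/13; a_3 = 8/1989; a_4 = -298/13923; a_5 = -152/69615


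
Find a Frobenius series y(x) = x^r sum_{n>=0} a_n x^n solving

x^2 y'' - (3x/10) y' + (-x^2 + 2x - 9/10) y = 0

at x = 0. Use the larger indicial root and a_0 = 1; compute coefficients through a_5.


Write in Frobenius form y'' + (p(x)/x) y' + (q(x)/x^2) y = 0:
  p(x) = -3/10,  q(x) = -x^2 + 2x - 9/10.
Indicial equation: r(r-1) + (-3/10) r + (-9/10) = 0 -> roots r_1 = 9/5, r_2 = -1/2.
Take r = r_1 = 9/5. Let y(x) = x^r sum_{n>=0} a_n x^n with a_0 = 1.
Substitute y = x^r sum a_n x^n and match x^{r+n}. The recurrence is
  D(n) a_n + 2 a_{n-1} - 1 a_{n-2} = 0,  where D(n) = (r+n)(r+n-1) + (-3/10)(r+n) + (-9/10).
  a_n = [-2 a_{n-1} + 1 a_{n-2}] / D(n).
Since the indicial polynomial factors as (r - r_1)(r - r_2), D(n) = (r_1 + n - r_1)(r_1 + n - r_2) = n(n + 23/10).
Evaluating step by step (a_0 = 1):
  n = 1: D(1) = 1(1 + 23/10) = 33/10; numerator = -2(1) = -2; a_1 = (-2)/(33/10) = -20/33
  n = 2: D(2) = 2(2 + 23/10) = 43/5; numerator = -2(-20/33) + 1(1) = 73/33; a_2 = (73/33)/(43/5) = 365/1419
  n = 3: D(3) = 3(3 + 23/10) = 159/10; numerator = -2(365/1419) + 1(-20/33) = -530/473; a_3 = (-530/473)/(159/10) = -100/1419
  n = 4: D(4) = 4(4 + 23/10) = 126/5; numerator = -2(-100/1419) + 1(365/1419) = 565/1419; a_4 = (565/1419)/(126/5) = 2825/178794
  n = 5: D(5) = 5(5 + 23/10) = 73/2; numerator = -2(2825/178794) + 1(-100/1419) = -9125/89397; a_5 = (-9125/89397)/(73/2) = -250/89397

r = 9/5; a_0 = 1; a_1 = -20/33; a_2 = 365/1419; a_3 = -100/1419; a_4 = 2825/178794; a_5 = -250/89397


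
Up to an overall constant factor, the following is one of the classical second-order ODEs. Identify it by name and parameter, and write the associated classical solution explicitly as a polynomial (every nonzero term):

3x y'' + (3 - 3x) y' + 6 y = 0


All three coefficients share the factor 3; dividing through by 3 gives  x y'' + (1 - x) y' + 2 y = 0.
This matches the Laguerre equation x y'' + (1 - x) y' + n y = 0 with n = 2; the polynomial solution is L_2(x).
With y = sum_k a_k x^k, matching x^k gives (k+1)k a_{k+1} + (k+1) a_{k+1} - k a_k + n a_k = 0, i.e. (k+1)^2 a_{k+1} = (k - n) a_k = (k - 2) a_k. The right side vanishes at k = 2, so the series terminates at degree 2.
Standard normalization L_n(0) = 1 gives a_0 = 1. Work upward with a_{k+1} = (k - 2) a_k / (k+1)^2:
  a_1 = (0 - 2)(1) / 1^2 = -2/1 = -2
  a_2 = (1 - 2)(-2) / 2^2 = 2/4 = 1/2
Hence L_2(x) = x^2/2 - 2 x + 1.

L_2(x); series = x^2/2 - 2 x + 1


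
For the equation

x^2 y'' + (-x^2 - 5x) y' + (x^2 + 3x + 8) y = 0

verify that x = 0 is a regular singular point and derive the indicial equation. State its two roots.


Divide by x^2 to reach normal form y'' + P_1(x) y' + P_2(x) y = 0 with P_1(x) = -1 - 5/x and P_2(x) = 1 + 3/x + 8/x^2.
x = 0 is a singular point because the y'-coefficient -1 - 5/x has a pole at x = 0 and the y-coefficient 1 + 3/x + 8/x^2 has a pole at x = 0.
It is a regular singular point because x P_1(x) = p(x) = -x - 5 and x^2 P_2(x) = q(x) = x^2 + 3x + 8 are polynomials, hence analytic at x = 0.
p(0) = -5,  q(0) = 8.
Indicial equation: r(r-1) + p(0) r + q(0) = 0, i.e. r^2 + (p(0) - 1) r + q(0) = 0, i.e. r^2 - 6 r + 8 = 0.
Discriminant: (-6)^2 - 4(8) = 4, so r = (6 ± 2)/2.
Solving: r_1 = 4, r_2 = 2.

indicial: r^2 - 6 r + 8 = 0; roots r_1 = 4, r_2 = 2


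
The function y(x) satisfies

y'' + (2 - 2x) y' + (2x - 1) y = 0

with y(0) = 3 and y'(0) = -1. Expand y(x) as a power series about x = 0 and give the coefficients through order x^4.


Ansatz: y(x) = sum_{n>=0} a_n x^n, so y'(x) = sum_{n>=1} n a_n x^(n-1) and y''(x) = sum_{n>=2} n(n-1) a_n x^(n-2).
Substitute into P(x) y'' + Q(x) y' + R(x) y = 0 with P(x) = 1, Q(x) = 2 - 2x, R(x) = 2x - 1, and match powers of x.
Initial conditions: a_0 = 3, a_1 = -1.
Setting the coefficient of each power of x to zero and solving order by order (substituting the coefficients already found):
  x^0: 2 a_2 + 2 a_1 - a_0 = 0  ->  2 a_2 = -2 a_1 + a_0 = 5  ->  a_2 = 5/2
  x^1: 6 a_3 + 4 a_2 - 3 a_1 + 2 a_0 = 0  ->  6 a_3 = -4 a_2 + 3 a_1 - 2 a_0 = -19  ->  a_3 = -19/6
  x^2: 12 a_4 + 6 a_3 - 5 a_2 + 2 a_1 = 0  ->  12 a_4 = -6 a_3 + 5 a_2 - 2 a_1 = 67/2  ->  a_4 = 67/24
Truncated series: y(x) = 3 - x + (5/2) x^2 - (19/6) x^3 + (67/24) x^4 + O(x^5).

a_0 = 3; a_1 = -1; a_2 = 5/2; a_3 = -19/6; a_4 = 67/24


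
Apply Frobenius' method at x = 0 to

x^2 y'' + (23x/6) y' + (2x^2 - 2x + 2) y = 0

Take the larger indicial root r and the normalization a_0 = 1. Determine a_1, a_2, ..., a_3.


Write in Frobenius form y'' + (p(x)/x) y' + (q(x)/x^2) y = 0:
  p(x) = 23/6,  q(x) = 2x^2 - 2x + 2.
Indicial equation: r(r-1) + (23/6) r + (2) = 0 -> roots r_1 = -4/3, r_2 = -3/2.
Take r = r_1 = -4/3. Let y(x) = x^r sum_{n>=0} a_n x^n with a_0 = 1.
Substitute y = x^r sum a_n x^n and match x^{r+n}. The recurrence is
  D(n) a_n - 2 a_{n-1} + 2 a_{n-2} = 0,  where D(n) = (r+n)(r+n-1) + (23/6)(r+n) + (2).
  a_n = [2 a_{n-1} - 2 a_{n-2}] / D(n).
Since the indicial polynomial factors as (r - r_1)(r - r_2), D(n) = (r_1 + n - r_1)(r_1 + n - r_2) = n(n + 1/6).
Evaluating step by step (a_0 = 1):
  n = 1: D(1) = 1(1 + 1/6) = 7/6; numerator = 2(1) = 2; a_1 = (2)/(7/6) = 12/7
  n = 2: D(2) = 2(2 + 1/6) = 13/3; numerator = 2(12/7) - 2(1) = 10/7; a_2 = (10/7)/(13/3) = 30/91
  n = 3: D(3) = 3(3 + 1/6) = 19/2; numerator = 2(30/91) - 2(12/7) = -36/13; a_3 = (-36/13)/(19/2) = -72/247

r = -4/3; a_0 = 1; a_1 = 12/7; a_2 = 30/91; a_3 = -72/247


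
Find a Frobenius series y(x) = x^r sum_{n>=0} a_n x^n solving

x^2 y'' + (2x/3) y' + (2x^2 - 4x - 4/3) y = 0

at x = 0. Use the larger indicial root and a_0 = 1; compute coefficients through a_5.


Write in Frobenius form y'' + (p(x)/x) y' + (q(x)/x^2) y = 0:
  p(x) = 2/3,  q(x) = 2x^2 - 4x - 4/3.
Indicial equation: r(r-1) + (2/3) r + (-4/3) = 0 -> roots r_1 = 4/3, r_2 = -1.
Take r = r_1 = 4/3. Let y(x) = x^r sum_{n>=0} a_n x^n with a_0 = 1.
Substitute y = x^r sum a_n x^n and match x^{r+n}. The recurrence is
  D(n) a_n - 4 a_{n-1} + 2 a_{n-2} = 0,  where D(n) = (r+n)(r+n-1) + (2/3)(r+n) + (-4/3).
  a_n = [4 a_{n-1} - 2 a_{n-2}] / D(n).
Since the indicial polynomial factors as (r - r_1)(r - r_2), D(n) = (r_1 + n - r_1)(r_1 + n - r_2) = n(n + 7/3).
Evaluating step by step (a_0 = 1):
  n = 1: D(1) = 1(1 + 7/3) = 10/3; numerator = 4(1) = 4; a_1 = (4)/(10/3) = 6/5
  n = 2: D(2) = 2(2 + 7/3) = 26/3; numerator = 4(6/5) - 2(1) = 14/5; a_2 = (14/5)/(26/3) = 21/65
  n = 3: D(3) = 3(3 + 7/3) = 16; numerator = 4(21/65) - 2(6/5) = -72/65; a_3 = (-72/65)/(16) = -9/130
  n = 4: D(4) = 4(4 + 7/3) = 76/3; numerator = 4(-9/130) - 2(21/65) = -12/13; a_4 = (-12/13)/(76/3) = -9/247
  n = 5: D(5) = 5(5 + 7/3) = 110/3; numerator = 4(-9/247) - 2(-9/130) = -9/1235; a_5 = (-9/1235)/(110/3) = -27/135850

r = 4/3; a_0 = 1; a_1 = 6/5; a_2 = 21/65; a_3 = -9/130; a_4 = -9/247; a_5 = -27/135850


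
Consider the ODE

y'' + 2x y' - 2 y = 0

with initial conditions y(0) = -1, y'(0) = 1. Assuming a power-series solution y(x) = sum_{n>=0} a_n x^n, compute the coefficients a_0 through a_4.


Ansatz: y(x) = sum_{n>=0} a_n x^n, so y'(x) = sum_{n>=1} n a_n x^(n-1) and y''(x) = sum_{n>=2} n(n-1) a_n x^(n-2).
Substitute into P(x) y'' + Q(x) y' + R(x) y = 0 with P(x) = 1, Q(x) = 2x, R(x) = -2, and match powers of x.
Initial conditions: a_0 = -1, a_1 = 1.
Setting the coefficient of each power of x to zero and solving order by order (substituting the coefficients already found):
  x^0: 2 a_2 - 2 a_0 = 0  ->  2 a_2 = 2 a_0 = -2  ->  a_2 = -1
  x^1: 6 a_3 = 0  ->  a_3 = 0
  x^2: 12 a_4 + 2 a_2 = 0  ->  12 a_4 = -2 a_2 = 2  ->  a_4 = 1/6
Truncated series: y(x) = -1 + x - x^2 + (1/6) x^4 + O(x^5).

a_0 = -1; a_1 = 1; a_2 = -1; a_3 = 0; a_4 = 1/6


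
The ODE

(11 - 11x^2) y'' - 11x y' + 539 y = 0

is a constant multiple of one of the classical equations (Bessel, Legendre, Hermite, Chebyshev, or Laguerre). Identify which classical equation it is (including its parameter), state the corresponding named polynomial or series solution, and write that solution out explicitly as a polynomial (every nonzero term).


All three coefficients share the factor 11; dividing through by 11 gives  (1 - x^2) y'' - x y' + 49 y = 0.
This matches the Chebyshev equation (1 - x^2) y'' - x y' + n^2 y = 0 (note the -x y' term, not -2x y') with n^2 = 49, so n = 7; the polynomial solution is T_7(x).
With y = sum_k a_k x^k, matching x^k gives (k+2)(k+1) a_{k+2} = (k^2 - n^2) a_k = (k - 7)(k + 7) a_k. The right side vanishes at k = 7, so the series with the parity of 7 terminates at degree 7.
Standard normalization: leading coefficient of T_n is 2^(n-1), so a_7 = 2^6 = 64. Work downward with a_k = (k+1)(k+2) a_{k+2} / ((k - 7)(k + 7)):
  a_5 = (6)(7)(64) / ((5 - 7)(5 + 7)) = 2688/(-24) = -112
  a_3 = (4)(5)(-112) / ((3 - 7)(3 + 7)) = -2240/(-40) = 56
  a_1 = (2)(3)(56) / ((1 - 7)(1 + 7)) = 336/(-48) = -7
Hence T_7(x) = 64 x^7 - 112 x^5 + 56 x^3 - 7 x.

T_7(x); series = 64 x^7 - 112 x^5 + 56 x^3 - 7 x


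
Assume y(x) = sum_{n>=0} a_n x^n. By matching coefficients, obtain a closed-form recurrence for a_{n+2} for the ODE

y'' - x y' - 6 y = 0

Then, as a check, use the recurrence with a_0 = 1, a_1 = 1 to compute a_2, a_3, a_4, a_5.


Substitute y = sum_n a_n x^n.
y''(x) has coefficient (n+2)(n+1) a_{n+2} at x^n;
-x y'(x) has coefficient -n a_n at x^n (shift);
-6 y(x) has coefficient -6 a_n at x^n.
Matching x^n: (n+2)(n+1) a_{n+2} + (-n - 6) a_n = 0.
Thus a_{n+2} = (n + 6) / ((n+1)(n+2)) * a_n.

Check with a_0 = 1, a_1 = 1 (apply the recurrence for n = 0, 1, 2, 3): a_0 = 1, a_1 = 1, a_2 = 3, a_3 = 7/6, a_4 = 2, a_5 = 21/40.

a_(n+2) = (n + 6) / ((n+1)(n+2)) * a_n; check: a_0 = 1, a_1 = 1, a_2 = 3, a_3 = 7/6, a_4 = 2, a_5 = 21/40


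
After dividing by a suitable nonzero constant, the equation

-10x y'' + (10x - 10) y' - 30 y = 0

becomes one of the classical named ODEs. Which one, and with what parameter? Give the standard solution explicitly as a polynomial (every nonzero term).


All three coefficients share the factor -10; dividing through by -10 gives  x y'' + (1 - x) y' + 3 y = 0.
This matches the Laguerre equation x y'' + (1 - x) y' + n y = 0 with n = 3; the polynomial solution is L_3(x).
With y = sum_k a_k x^k, matching x^k gives (k+1)k a_{k+1} + (k+1) a_{k+1} - k a_k + n a_k = 0, i.e. (k+1)^2 a_{k+1} = (k - n) a_k = (k - 3) a_k. The right side vanishes at k = 3, so the series terminates at degree 3.
Standard normalization L_n(0) = 1 gives a_0 = 1. Work upward with a_{k+1} = (k - 3) a_k / (k+1)^2:
  a_1 = (0 - 3)(1) / 1^2 = -3/1 = -3
  a_2 = (1 - 3)(-3) / 2^2 = 6/4 = 3/2
  a_3 = (2 - 3)(3/2) / 3^2 = (-3/2)/9 = -1/6
Hence L_3(x) = -x^3/6 + 3 x^2/2 - 3 x + 1.

L_3(x); series = -x^3/6 + 3 x^2/2 - 3 x + 1


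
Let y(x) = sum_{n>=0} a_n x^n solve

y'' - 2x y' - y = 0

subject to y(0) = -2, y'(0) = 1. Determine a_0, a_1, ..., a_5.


Ansatz: y(x) = sum_{n>=0} a_n x^n, so y'(x) = sum_{n>=1} n a_n x^(n-1) and y''(x) = sum_{n>=2} n(n-1) a_n x^(n-2).
Substitute into P(x) y'' + Q(x) y' + R(x) y = 0 with P(x) = 1, Q(x) = -2x, R(x) = -1, and match powers of x.
Initial conditions: a_0 = -2, a_1 = 1.
Setting the coefficient of each power of x to zero and solving order by order (substituting the coefficients already found):
  x^0: 2 a_2 - a_0 = 0  ->  2 a_2 = a_0 = -2  ->  a_2 = -1
  x^1: 6 a_3 - 3 a_1 = 0  ->  6 a_3 = 3 a_1 = 3  ->  a_3 = 1/2
  x^2: 12 a_4 - 5 a_2 = 0  ->  12 a_4 = 5 a_2 = -5  ->  a_4 = -5/12
  x^3: 20 a_5 - 7 a_3 = 0  ->  20 a_5 = 7 a_3 = 7/2  ->  a_5 = 7/40
Truncated series: y(x) = -2 + x - x^2 + (1/2) x^3 - (5/12) x^4 + (7/40) x^5 + O(x^6).

a_0 = -2; a_1 = 1; a_2 = -1; a_3 = 1/2; a_4 = -5/12; a_5 = 7/40


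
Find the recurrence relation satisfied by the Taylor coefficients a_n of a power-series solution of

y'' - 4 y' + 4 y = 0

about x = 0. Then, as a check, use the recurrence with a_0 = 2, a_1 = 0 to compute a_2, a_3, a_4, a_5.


Substitute y = sum_n a_n x^n.
y''(x) has coefficient (n+2)(n+1) a_{n+2} at x^n;
-4 y'(x) has coefficient -4 (n+1) a_{n+1} at x^n;
4 y(x) has coefficient 4 a_n at x^n.
Matching x^n: (n+2)(n+1) a_{n+2} - 4 (n+1) a_{n+1} + 4 a_n = 0.
Thus a_{n+2} = [4 (n+1) a_{n+1} - 4 a_n] / ((n+1)(n+2)).

Check with a_0 = 2, a_1 = 0 (apply the recurrence for n = 0, 1, 2, 3): a_0 = 2, a_1 = 0, a_2 = -4, a_3 = -16/3, a_4 = -4, a_5 = -32/15.

a_(n+2) = [4 (n+1) a_(n+1) - 4 a_n] / ((n+1)(n+2)); check: a_0 = 2, a_1 = 0, a_2 = -4, a_3 = -16/3, a_4 = -4, a_5 = -32/15


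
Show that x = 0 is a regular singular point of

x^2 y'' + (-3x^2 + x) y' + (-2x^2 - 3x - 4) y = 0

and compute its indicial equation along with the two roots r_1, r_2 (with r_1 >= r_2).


Divide by x^2 to reach normal form y'' + P_1(x) y' + P_2(x) y = 0 with P_1(x) = -3 + 1/x and P_2(x) = -2 - 3/x - 4/x^2.
x = 0 is a singular point because the y'-coefficient -3 + 1/x has a pole at x = 0 and the y-coefficient -2 - 3/x - 4/x^2 has a pole at x = 0.
It is a regular singular point because x P_1(x) = p(x) = 1 - 3x and x^2 P_2(x) = q(x) = -2x^2 - 3x - 4 are polynomials, hence analytic at x = 0.
p(0) = 1,  q(0) = -4.
Indicial equation: r(r-1) + p(0) r + q(0) = 0, i.e. r^2 + (p(0) - 1) r + q(0) = 0, i.e. r^2 - 4 = 0.
Discriminant: (0)^2 - 4(-4) = 16, so r = (0 ± 4)/2.
Solving: r_1 = 2, r_2 = -2.

indicial: r^2 - 4 = 0; roots r_1 = 2, r_2 = -2


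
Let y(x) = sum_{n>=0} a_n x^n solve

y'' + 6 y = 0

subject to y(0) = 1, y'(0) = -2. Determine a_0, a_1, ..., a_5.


Ansatz: y(x) = sum_{n>=0} a_n x^n, so y'(x) = sum_{n>=1} n a_n x^(n-1) and y''(x) = sum_{n>=2} n(n-1) a_n x^(n-2).
Substitute into P(x) y'' + Q(x) y' + R(x) y = 0 with P(x) = 1, Q(x) = 0, R(x) = 6, and match powers of x.
Initial conditions: a_0 = 1, a_1 = -2.
Setting the coefficient of each power of x to zero and solving order by order (substituting the coefficients already found):
  x^0: 2 a_2 + 6 a_0 = 0  ->  2 a_2 = -6 a_0 = -6  ->  a_2 = -3
  x^1: 6 a_3 + 6 a_1 = 0  ->  6 a_3 = -6 a_1 = 12  ->  a_3 = 2
  x^2: 12 a_4 + 6 a_2 = 0  ->  12 a_4 = -6 a_2 = 18  ->  a_4 = 3/2
  x^3: 20 a_5 + 6 a_3 = 0  ->  20 a_5 = -6 a_3 = -12  ->  a_5 = -3/5
Truncated series: y(x) = 1 - 2 x - 3 x^2 + 2 x^3 + (3/2) x^4 - (3/5) x^5 + O(x^6).

a_0 = 1; a_1 = -2; a_2 = -3; a_3 = 2; a_4 = 3/2; a_5 = -3/5


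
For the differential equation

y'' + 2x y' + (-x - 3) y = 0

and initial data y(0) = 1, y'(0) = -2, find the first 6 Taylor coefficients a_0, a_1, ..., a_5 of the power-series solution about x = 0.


Ansatz: y(x) = sum_{n>=0} a_n x^n, so y'(x) = sum_{n>=1} n a_n x^(n-1) and y''(x) = sum_{n>=2} n(n-1) a_n x^(n-2).
Substitute into P(x) y'' + Q(x) y' + R(x) y = 0 with P(x) = 1, Q(x) = 2x, R(x) = -x - 3, and match powers of x.
Initial conditions: a_0 = 1, a_1 = -2.
Setting the coefficient of each power of x to zero and solving order by order (substituting the coefficients already found):
  x^0: 2 a_2 - 3 a_0 = 0  ->  2 a_2 = 3 a_0 = 3  ->  a_2 = 3/2
  x^1: 6 a_3 - a_1 - a_0 = 0  ->  6 a_3 = a_1 + a_0 = -1  ->  a_3 = -1/6
  x^2: 12 a_4 + a_2 - a_1 = 0  ->  12 a_4 = -a_2 + a_1 = -7/2  ->  a_4 = -7/24
  x^3: 20 a_5 + 3 a_3 - a_2 = 0  ->  20 a_5 = -3 a_3 + a_2 = 2  ->  a_5 = 1/10
Truncated series: y(x) = 1 - 2 x + (3/2) x^2 - (1/6) x^3 - (7/24) x^4 + (1/10) x^5 + O(x^6).

a_0 = 1; a_1 = -2; a_2 = 3/2; a_3 = -1/6; a_4 = -7/24; a_5 = 1/10


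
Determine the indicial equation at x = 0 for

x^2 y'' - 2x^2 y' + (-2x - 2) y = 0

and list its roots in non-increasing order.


Divide by x^2 to reach normal form y'' + P_1(x) y' + P_2(x) y = 0 with P_1(x) = -2 and P_2(x) = -2/x - 2/x^2.
x = 0 is a singular point because the y-coefficient -2/x - 2/x^2 has a pole at x = 0.
It is a regular singular point because x P_1(x) = p(x) = -2x and x^2 P_2(x) = q(x) = -2x - 2 are polynomials, hence analytic at x = 0.
p(0) = 0,  q(0) = -2.
Indicial equation: r(r-1) + p(0) r + q(0) = 0, i.e. r^2 + (p(0) - 1) r + q(0) = 0, i.e. r^2 - 1 r - 2 = 0.
Discriminant: (-1)^2 - 4(-2) = 9, so r = (1 ± 3)/2.
Solving: r_1 = 2, r_2 = -1.

indicial: r^2 - 1 r - 2 = 0; roots r_1 = 2, r_2 = -1


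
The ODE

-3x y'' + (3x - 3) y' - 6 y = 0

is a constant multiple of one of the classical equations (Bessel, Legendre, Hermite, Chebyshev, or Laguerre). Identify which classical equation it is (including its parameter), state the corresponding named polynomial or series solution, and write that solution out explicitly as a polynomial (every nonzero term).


All three coefficients share the factor -3; dividing through by -3 gives  x y'' + (1 - x) y' + 2 y = 0.
This matches the Laguerre equation x y'' + (1 - x) y' + n y = 0 with n = 2; the polynomial solution is L_2(x).
With y = sum_k a_k x^k, matching x^k gives (k+1)k a_{k+1} + (k+1) a_{k+1} - k a_k + n a_k = 0, i.e. (k+1)^2 a_{k+1} = (k - n) a_k = (k - 2) a_k. The right side vanishes at k = 2, so the series terminates at degree 2.
Standard normalization L_n(0) = 1 gives a_0 = 1. Work upward with a_{k+1} = (k - 2) a_k / (k+1)^2:
  a_1 = (0 - 2)(1) / 1^2 = -2/1 = -2
  a_2 = (1 - 2)(-2) / 2^2 = 2/4 = 1/2
Hence L_2(x) = x^2/2 - 2 x + 1.

L_2(x); series = x^2/2 - 2 x + 1


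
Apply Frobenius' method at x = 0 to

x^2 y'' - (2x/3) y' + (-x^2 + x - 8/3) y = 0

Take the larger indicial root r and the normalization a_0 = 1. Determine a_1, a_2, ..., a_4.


Write in Frobenius form y'' + (p(x)/x) y' + (q(x)/x^2) y = 0:
  p(x) = -2/3,  q(x) = -x^2 + x - 8/3.
Indicial equation: r(r-1) + (-2/3) r + (-8/3) = 0 -> roots r_1 = 8/3, r_2 = -1.
Take r = r_1 = 8/3. Let y(x) = x^r sum_{n>=0} a_n x^n with a_0 = 1.
Substitute y = x^r sum a_n x^n and match x^{r+n}. The recurrence is
  D(n) a_n + 1 a_{n-1} - 1 a_{n-2} = 0,  where D(n) = (r+n)(r+n-1) + (-2/3)(r+n) + (-8/3).
  a_n = [-1 a_{n-1} + 1 a_{n-2}] / D(n).
Since the indicial polynomial factors as (r - r_1)(r - r_2), D(n) = (r_1 + n - r_1)(r_1 + n - r_2) = n(n + 11/3).
Evaluating step by step (a_0 = 1):
  n = 1: D(1) = 1(1 + 11/3) = 14/3; numerator = -1(1) = -1; a_1 = (-1)/(14/3) = -3/14
  n = 2: D(2) = 2(2 + 11/3) = 34/3; numerator = -1(-3/14) + 1(1) = 17/14; a_2 = (17/14)/(34/3) = 3/28
  n = 3: D(3) = 3(3 + 11/3) = 20; numerator = -1(3/28) + 1(-3/14) = -9/28; a_3 = (-9/28)/(20) = -9/560
  n = 4: D(4) = 4(4 + 11/3) = 92/3; numerator = -1(-9/560) + 1(3/28) = 69/560; a_4 = (69/560)/(92/3) = 9/2240

r = 8/3; a_0 = 1; a_1 = -3/14; a_2 = 3/28; a_3 = -9/560; a_4 = 9/2240


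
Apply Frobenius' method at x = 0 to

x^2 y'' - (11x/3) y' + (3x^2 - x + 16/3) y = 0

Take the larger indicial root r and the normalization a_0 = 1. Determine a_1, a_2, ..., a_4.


Write in Frobenius form y'' + (p(x)/x) y' + (q(x)/x^2) y = 0:
  p(x) = -11/3,  q(x) = 3x^2 - x + 16/3.
Indicial equation: r(r-1) + (-11/3) r + (16/3) = 0 -> roots r_1 = 8/3, r_2 = 2.
Take r = r_1 = 8/3. Let y(x) = x^r sum_{n>=0} a_n x^n with a_0 = 1.
Substitute y = x^r sum a_n x^n and match x^{r+n}. The recurrence is
  D(n) a_n - 1 a_{n-1} + 3 a_{n-2} = 0,  where D(n) = (r+n)(r+n-1) + (-11/3)(r+n) + (16/3).
  a_n = [1 a_{n-1} - 3 a_{n-2}] / D(n).
Since the indicial polynomial factors as (r - r_1)(r - r_2), D(n) = (r_1 + n - r_1)(r_1 + n - r_2) = n(n + 2/3).
Evaluating step by step (a_0 = 1):
  n = 1: D(1) = 1(1 + 2/3) = 5/3; numerator = 1(1) = 1; a_1 = (1)/(5/3) = 3/5
  n = 2: D(2) = 2(2 + 2/3) = 16/3; numerator = 1(3/5) - 3(1) = -12/5; a_2 = (-12/5)/(16/3) = -9/20
  n = 3: D(3) = 3(3 + 2/3) = 11; numerator = 1(-9/20) - 3(3/5) = -9/4; a_3 = (-9/4)/(11) = -9/44
  n = 4: D(4) = 4(4 + 2/3) = 56/3; numerator = 1(-9/44) - 3(-9/20) = 63/55; a_4 = (63/55)/(56/3) = 27/440

r = 8/3; a_0 = 1; a_1 = 3/5; a_2 = -9/20; a_3 = -9/44; a_4 = 27/440


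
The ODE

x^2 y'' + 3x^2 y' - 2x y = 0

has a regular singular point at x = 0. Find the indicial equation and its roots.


Divide by x^2 to reach normal form y'' + P_1(x) y' + P_2(x) y = 0 with P_1(x) = 3 and P_2(x) = -2/x.
x = 0 is a singular point because the y-coefficient -2/x has a pole at x = 0.
It is a regular singular point because x P_1(x) = p(x) = 3x and x^2 P_2(x) = q(x) = -2x are polynomials, hence analytic at x = 0.
p(0) = 0,  q(0) = 0.
Indicial equation: r(r-1) + p(0) r + q(0) = 0, i.e. r^2 + (p(0) - 1) r + q(0) = 0, i.e. r^2 - 1 r = 0.
Discriminant: (-1)^2 - 4(0) = 1, so r = (1 ± 1)/2.
Solving: r_1 = 1, r_2 = 0.

indicial: r^2 - 1 r = 0; roots r_1 = 1, r_2 = 0


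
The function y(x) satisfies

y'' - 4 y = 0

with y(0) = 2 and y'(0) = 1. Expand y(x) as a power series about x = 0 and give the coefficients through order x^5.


Ansatz: y(x) = sum_{n>=0} a_n x^n, so y'(x) = sum_{n>=1} n a_n x^(n-1) and y''(x) = sum_{n>=2} n(n-1) a_n x^(n-2).
Substitute into P(x) y'' + Q(x) y' + R(x) y = 0 with P(x) = 1, Q(x) = 0, R(x) = -4, and match powers of x.
Initial conditions: a_0 = 2, a_1 = 1.
Setting the coefficient of each power of x to zero and solving order by order (substituting the coefficients already found):
  x^0: 2 a_2 - 4 a_0 = 0  ->  2 a_2 = 4 a_0 = 8  ->  a_2 = 4
  x^1: 6 a_3 - 4 a_1 = 0  ->  6 a_3 = 4 a_1 = 4  ->  a_3 = 2/3
  x^2: 12 a_4 - 4 a_2 = 0  ->  12 a_4 = 4 a_2 = 16  ->  a_4 = 4/3
  x^3: 20 a_5 - 4 a_3 = 0  ->  20 a_5 = 4 a_3 = 8/3  ->  a_5 = 2/15
Truncated series: y(x) = 2 + x + 4 x^2 + (2/3) x^3 + (4/3) x^4 + (2/15) x^5 + O(x^6).

a_0 = 2; a_1 = 1; a_2 = 4; a_3 = 2/3; a_4 = 4/3; a_5 = 2/15


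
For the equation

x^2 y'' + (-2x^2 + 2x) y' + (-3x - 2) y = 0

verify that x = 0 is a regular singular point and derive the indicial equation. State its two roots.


Divide by x^2 to reach normal form y'' + P_1(x) y' + P_2(x) y = 0 with P_1(x) = -2 + 2/x and P_2(x) = -3/x - 2/x^2.
x = 0 is a singular point because the y'-coefficient -2 + 2/x has a pole at x = 0 and the y-coefficient -3/x - 2/x^2 has a pole at x = 0.
It is a regular singular point because x P_1(x) = p(x) = 2 - 2x and x^2 P_2(x) = q(x) = -3x - 2 are polynomials, hence analytic at x = 0.
p(0) = 2,  q(0) = -2.
Indicial equation: r(r-1) + p(0) r + q(0) = 0, i.e. r^2 + (p(0) - 1) r + q(0) = 0, i.e. r^2 + 1 r - 2 = 0.
Discriminant: (1)^2 - 4(-2) = 9, so r = (-1 ± 3)/2.
Solving: r_1 = 1, r_2 = -2.

indicial: r^2 + 1 r - 2 = 0; roots r_1 = 1, r_2 = -2


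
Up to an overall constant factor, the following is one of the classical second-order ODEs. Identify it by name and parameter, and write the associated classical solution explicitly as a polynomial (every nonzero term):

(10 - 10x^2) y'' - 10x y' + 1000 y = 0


All three coefficients share the factor 10; dividing through by 10 gives  (1 - x^2) y'' - x y' + 100 y = 0.
This matches the Chebyshev equation (1 - x^2) y'' - x y' + n^2 y = 0 (note the -x y' term, not -2x y') with n^2 = 100, so n = 10; the polynomial solution is T_10(x).
With y = sum_k a_k x^k, matching x^k gives (k+2)(k+1) a_{k+2} = (k^2 - n^2) a_k = (k - 10)(k + 10) a_k. The right side vanishes at k = 10, so the series with the parity of 10 terminates at degree 10.
Standard normalization: leading coefficient of T_n is 2^(n-1), so a_10 = 2^9 = 512. Work downward with a_k = (k+1)(k+2) a_{k+2} / ((k - 10)(k + 10)):
  a_8 = (9)(10)(512) / ((8 - 10)(8 + 10)) = 46080/(-36) = -1280
  a_6 = (7)(8)(-1280) / ((6 - 10)(6 + 10)) = -71680/(-64) = 1120
  a_4 = (5)(6)(1120) / ((4 - 10)(4 + 10)) = 33600/(-84) = -400
  a_2 = (3)(4)(-400) / ((2 - 10)(2 + 10)) = -4800/(-96) = 50
  a_0 = (1)(2)(50) / ((0 - 10)(0 + 10)) = 100/(-100) = -1
Hence T_10(x) = 512 x^10 - 1280 x^8 + 1120 x^6 - 400 x^4 + 50 x^2 - 1.

T_10(x); series = 512 x^10 - 1280 x^8 + 1120 x^6 - 400 x^4 + 50 x^2 - 1


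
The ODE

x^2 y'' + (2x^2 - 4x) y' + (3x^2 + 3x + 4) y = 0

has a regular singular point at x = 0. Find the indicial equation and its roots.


Divide by x^2 to reach normal form y'' + P_1(x) y' + P_2(x) y = 0 with P_1(x) = 2 - 4/x and P_2(x) = 3 + 3/x + 4/x^2.
x = 0 is a singular point because the y'-coefficient 2 - 4/x has a pole at x = 0 and the y-coefficient 3 + 3/x + 4/x^2 has a pole at x = 0.
It is a regular singular point because x P_1(x) = p(x) = 2x - 4 and x^2 P_2(x) = q(x) = 3x^2 + 3x + 4 are polynomials, hence analytic at x = 0.
p(0) = -4,  q(0) = 4.
Indicial equation: r(r-1) + p(0) r + q(0) = 0, i.e. r^2 + (p(0) - 1) r + q(0) = 0, i.e. r^2 - 5 r + 4 = 0.
Discriminant: (-5)^2 - 4(4) = 9, so r = (5 ± 3)/2.
Solving: r_1 = 4, r_2 = 1.

indicial: r^2 - 5 r + 4 = 0; roots r_1 = 4, r_2 = 1


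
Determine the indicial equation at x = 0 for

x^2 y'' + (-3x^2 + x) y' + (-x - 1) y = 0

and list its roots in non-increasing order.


Divide by x^2 to reach normal form y'' + P_1(x) y' + P_2(x) y = 0 with P_1(x) = -3 + 1/x and P_2(x) = -1/x - 1/x^2.
x = 0 is a singular point because the y'-coefficient -3 + 1/x has a pole at x = 0 and the y-coefficient -1/x - 1/x^2 has a pole at x = 0.
It is a regular singular point because x P_1(x) = p(x) = 1 - 3x and x^2 P_2(x) = q(x) = -x - 1 are polynomials, hence analytic at x = 0.
p(0) = 1,  q(0) = -1.
Indicial equation: r(r-1) + p(0) r + q(0) = 0, i.e. r^2 + (p(0) - 1) r + q(0) = 0, i.e. r^2 - 1 = 0.
Discriminant: (0)^2 - 4(-1) = 4, so r = (0 ± 2)/2.
Solving: r_1 = 1, r_2 = -1.

indicial: r^2 - 1 = 0; roots r_1 = 1, r_2 = -1


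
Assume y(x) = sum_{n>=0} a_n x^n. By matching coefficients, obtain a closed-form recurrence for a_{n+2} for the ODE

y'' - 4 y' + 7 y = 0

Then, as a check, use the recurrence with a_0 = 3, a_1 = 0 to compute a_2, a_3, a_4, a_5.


Substitute y = sum_n a_n x^n.
y''(x) has coefficient (n+2)(n+1) a_{n+2} at x^n;
-4 y'(x) has coefficient -4 (n+1) a_{n+1} at x^n;
7 y(x) has coefficient 7 a_n at x^n.
Matching x^n: (n+2)(n+1) a_{n+2} - 4 (n+1) a_{n+1} + 7 a_n = 0.
Thus a_{n+2} = [4 (n+1) a_{n+1} - 7 a_n] / ((n+1)(n+2)).

Check with a_0 = 3, a_1 = 0 (apply the recurrence for n = 0, 1, 2, 3): a_0 = 3, a_1 = 0, a_2 = -21/2, a_3 = -14, a_4 = -63/8, a_5 = -7/5.

a_(n+2) = [4 (n+1) a_(n+1) - 7 a_n] / ((n+1)(n+2)); check: a_0 = 3, a_1 = 0, a_2 = -21/2, a_3 = -14, a_4 = -63/8, a_5 = -7/5


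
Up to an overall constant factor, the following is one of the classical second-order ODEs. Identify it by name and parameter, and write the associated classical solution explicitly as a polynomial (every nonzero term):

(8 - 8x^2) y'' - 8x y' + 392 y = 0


All three coefficients share the factor 8; dividing through by 8 gives  (1 - x^2) y'' - x y' + 49 y = 0.
This matches the Chebyshev equation (1 - x^2) y'' - x y' + n^2 y = 0 (note the -x y' term, not -2x y') with n^2 = 49, so n = 7; the polynomial solution is T_7(x).
With y = sum_k a_k x^k, matching x^k gives (k+2)(k+1) a_{k+2} = (k^2 - n^2) a_k = (k - 7)(k + 7) a_k. The right side vanishes at k = 7, so the series with the parity of 7 terminates at degree 7.
Standard normalization: leading coefficient of T_n is 2^(n-1), so a_7 = 2^6 = 64. Work downward with a_k = (k+1)(k+2) a_{k+2} / ((k - 7)(k + 7)):
  a_5 = (6)(7)(64) / ((5 - 7)(5 + 7)) = 2688/(-24) = -112
  a_3 = (4)(5)(-112) / ((3 - 7)(3 + 7)) = -2240/(-40) = 56
  a_1 = (2)(3)(56) / ((1 - 7)(1 + 7)) = 336/(-48) = -7
Hence T_7(x) = 64 x^7 - 112 x^5 + 56 x^3 - 7 x.

T_7(x); series = 64 x^7 - 112 x^5 + 56 x^3 - 7 x


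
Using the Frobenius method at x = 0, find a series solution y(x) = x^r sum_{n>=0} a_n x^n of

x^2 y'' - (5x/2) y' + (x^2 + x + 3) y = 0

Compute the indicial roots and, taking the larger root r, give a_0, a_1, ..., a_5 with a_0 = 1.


Write in Frobenius form y'' + (p(x)/x) y' + (q(x)/x^2) y = 0:
  p(x) = -5/2,  q(x) = x^2 + x + 3.
Indicial equation: r(r-1) + (-5/2) r + (3) = 0 -> roots r_1 = 2, r_2 = 3/2.
Take r = r_1 = 2. Let y(x) = x^r sum_{n>=0} a_n x^n with a_0 = 1.
Substitute y = x^r sum a_n x^n and match x^{r+n}. The recurrence is
  D(n) a_n + 1 a_{n-1} + 1 a_{n-2} = 0,  where D(n) = (r+n)(r+n-1) + (-5/2)(r+n) + (3).
  a_n = [-1 a_{n-1} - 1 a_{n-2}] / D(n).
Since the indicial polynomial factors as (r - r_1)(r - r_2), D(n) = (r_1 + n - r_1)(r_1 + n - r_2) = n(n + 1/2).
Evaluating step by step (a_0 = 1):
  n = 1: D(1) = 1(1 + 1/2) = 3/2; numerator = -1(1) = -1; a_1 = (-1)/(3/2) = -2/3
  n = 2: D(2) = 2(2 + 1/2) = 5; numerator = -1(-2/3) - 1(1) = -1/3; a_2 = (-1/3)/(5) = -1/15
  n = 3: D(3) = 3(3 + 1/2) = 21/2; numerator = -1(-1/15) - 1(-2/3) = 11/15; a_3 = (11/15)/(21/2) = 22/315
  n = 4: D(4) = 4(4 + 1/2) = 18; numerator = -1(22/315) - 1(-1/15) = -1/315; a_4 = (-1/315)/(18) = -1/5670
  n = 5: D(5) = 5(5 + 1/2) = 55/2; numerator = -1(-1/5670) - 1(22/315) = -79/1134; a_5 = (-79/1134)/(55/2) = -79/31185

r = 2; a_0 = 1; a_1 = -2/3; a_2 = -1/15; a_3 = 22/315; a_4 = -1/5670; a_5 = -79/31185


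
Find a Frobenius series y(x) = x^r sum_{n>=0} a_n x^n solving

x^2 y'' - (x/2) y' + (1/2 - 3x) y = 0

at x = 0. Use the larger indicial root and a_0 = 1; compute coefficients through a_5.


Write in Frobenius form y'' + (p(x)/x) y' + (q(x)/x^2) y = 0:
  p(x) = -1/2,  q(x) = 1/2 - 3x.
Indicial equation: r(r-1) + (-1/2) r + (1/2) = 0 -> roots r_1 = 1, r_2 = 1/2.
Take r = r_1 = 1. Let y(x) = x^r sum_{n>=0} a_n x^n with a_0 = 1.
Substitute y = x^r sum a_n x^n and match x^{r+n}. The recurrence is
  D(n) a_n - 3 a_{n-1} = 0,  where D(n) = (r+n)(r+n-1) + (-1/2)(r+n) + (1/2).
  a_n = 3 / D(n) * a_{n-1}.
Since the indicial polynomial factors as (r - r_1)(r - r_2), D(n) = (r_1 + n - r_1)(r_1 + n - r_2) = n(n + 1/2).
Evaluating step by step (a_0 = 1):
  n = 1: D(1) = 1(1 + 1/2) = 3/2; numerator = 3(1) = 3; a_1 = (3)/(3/2) = 2
  n = 2: D(2) = 2(2 + 1/2) = 5; numerator = 3(2) = 6; a_2 = (6)/(5) = 6/5
  n = 3: D(3) = 3(3 + 1/2) = 21/2; numerator = 3(6/5) = 18/5; a_3 = (18/5)/(21/2) = 12/35
  n = 4: D(4) = 4(4 + 1/2) = 18; numerator = 3(12/35) = 36/35; a_4 = (36/35)/(18) = 2/35
  n = 5: D(5) = 5(5 + 1/2) = 55/2; numerator = 3(2/35) = 6/35; a_5 = (6/35)/(55/2) = 12/1925

r = 1; a_0 = 1; a_1 = 2; a_2 = 6/5; a_3 = 12/35; a_4 = 2/35; a_5 = 12/1925


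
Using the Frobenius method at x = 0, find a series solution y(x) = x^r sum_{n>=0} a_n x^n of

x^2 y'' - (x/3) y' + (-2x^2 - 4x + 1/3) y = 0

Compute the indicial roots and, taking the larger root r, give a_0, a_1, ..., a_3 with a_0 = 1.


Write in Frobenius form y'' + (p(x)/x) y' + (q(x)/x^2) y = 0:
  p(x) = -1/3,  q(x) = -2x^2 - 4x + 1/3.
Indicial equation: r(r-1) + (-1/3) r + (1/3) = 0 -> roots r_1 = 1, r_2 = 1/3.
Take r = r_1 = 1. Let y(x) = x^r sum_{n>=0} a_n x^n with a_0 = 1.
Substitute y = x^r sum a_n x^n and match x^{r+n}. The recurrence is
  D(n) a_n - 4 a_{n-1} - 2 a_{n-2} = 0,  where D(n) = (r+n)(r+n-1) + (-1/3)(r+n) + (1/3).
  a_n = [4 a_{n-1} + 2 a_{n-2}] / D(n).
Since the indicial polynomial factors as (r - r_1)(r - r_2), D(n) = (r_1 + n - r_1)(r_1 + n - r_2) = n(n + 2/3).
Evaluating step by step (a_0 = 1):
  n = 1: D(1) = 1(1 + 2/3) = 5/3; numerator = 4(1) = 4; a_1 = (4)/(5/3) = 12/5
  n = 2: D(2) = 2(2 + 2/3) = 16/3; numerator = 4(12/5) + 2(1) = 58/5; a_2 = (58/5)/(16/3) = 87/40
  n = 3: D(3) = 3(3 + 2/3) = 11; numerator = 4(87/40) + 2(12/5) = 27/2; a_3 = (27/2)/(11) = 27/22

r = 1; a_0 = 1; a_1 = 12/5; a_2 = 87/40; a_3 = 27/22


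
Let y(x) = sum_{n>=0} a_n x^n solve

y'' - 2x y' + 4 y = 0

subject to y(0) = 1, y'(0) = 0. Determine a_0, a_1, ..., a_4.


Ansatz: y(x) = sum_{n>=0} a_n x^n, so y'(x) = sum_{n>=1} n a_n x^(n-1) and y''(x) = sum_{n>=2} n(n-1) a_n x^(n-2).
Substitute into P(x) y'' + Q(x) y' + R(x) y = 0 with P(x) = 1, Q(x) = -2x, R(x) = 4, and match powers of x.
Initial conditions: a_0 = 1, a_1 = 0.
Setting the coefficient of each power of x to zero and solving order by order (substituting the coefficients already found):
  x^0: 2 a_2 + 4 a_0 = 0  ->  2 a_2 = -4 a_0 = -4  ->  a_2 = -2
  x^1: 6 a_3 + 2 a_1 = 0  ->  6 a_3 = -2 a_1 = 0  ->  a_3 = 0
  x^2: 12 a_4 = 0  ->  a_4 = 0
Truncated series: y(x) = 1 - 2 x^2 + O(x^5).

a_0 = 1; a_1 = 0; a_2 = -2; a_3 = 0; a_4 = 0


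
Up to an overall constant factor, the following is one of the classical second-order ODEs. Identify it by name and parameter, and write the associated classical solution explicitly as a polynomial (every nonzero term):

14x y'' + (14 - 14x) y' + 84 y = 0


All three coefficients share the factor 14; dividing through by 14 gives  x y'' + (1 - x) y' + 6 y = 0.
This matches the Laguerre equation x y'' + (1 - x) y' + n y = 0 with n = 6; the polynomial solution is L_6(x).
With y = sum_k a_k x^k, matching x^k gives (k+1)k a_{k+1} + (k+1) a_{k+1} - k a_k + n a_k = 0, i.e. (k+1)^2 a_{k+1} = (k - n) a_k = (k - 6) a_k. The right side vanishes at k = 6, so the series terminates at degree 6.
Standard normalization L_n(0) = 1 gives a_0 = 1. Work upward with a_{k+1} = (k - 6) a_k / (k+1)^2:
  a_1 = (0 - 6)(1) / 1^2 = -6/1 = -6
  a_2 = (1 - 6)(-6) / 2^2 = 30/4 = 15/2
  a_3 = (2 - 6)(15/2) / 3^2 = -30/9 = -10/3
  a_4 = (3 - 6)(-10/3) / 4^2 = 10/16 = 5/8
  a_5 = (4 - 6)(5/8) / 5^2 = (-5/4)/25 = -1/20
  a_6 = (5 - 6)(-1/20) / 6^2 = (1/20)/36 = 1/720
Hence L_6(x) = x^6/720 - x^5/20 + 5 x^4/8 - 10 x^3/3 + 15 x^2/2 - 6 x + 1.

L_6(x); series = x^6/720 - x^5/20 + 5 x^4/8 - 10 x^3/3 + 15 x^2/2 - 6 x + 1


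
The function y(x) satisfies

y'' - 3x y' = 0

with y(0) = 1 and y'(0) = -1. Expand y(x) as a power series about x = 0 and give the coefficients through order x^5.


Ansatz: y(x) = sum_{n>=0} a_n x^n, so y'(x) = sum_{n>=1} n a_n x^(n-1) and y''(x) = sum_{n>=2} n(n-1) a_n x^(n-2).
Substitute into P(x) y'' + Q(x) y' + R(x) y = 0 with P(x) = 1, Q(x) = -3x, R(x) = 0, and match powers of x.
Initial conditions: a_0 = 1, a_1 = -1.
Setting the coefficient of each power of x to zero and solving order by order (substituting the coefficients already found):
  x^0: 2 a_2 = 0  ->  a_2 = 0
  x^1: 6 a_3 - 3 a_1 = 0  ->  6 a_3 = 3 a_1 = -3  ->  a_3 = -1/2
  x^2: 12 a_4 - 6 a_2 = 0  ->  12 a_4 = 6 a_2 = 0  ->  a_4 = 0
  x^3: 20 a_5 - 9 a_3 = 0  ->  20 a_5 = 9 a_3 = -9/2  ->  a_5 = -9/40
Truncated series: y(x) = 1 - x - (1/2) x^3 - (9/40) x^5 + O(x^6).

a_0 = 1; a_1 = -1; a_2 = 0; a_3 = -1/2; a_4 = 0; a_5 = -9/40


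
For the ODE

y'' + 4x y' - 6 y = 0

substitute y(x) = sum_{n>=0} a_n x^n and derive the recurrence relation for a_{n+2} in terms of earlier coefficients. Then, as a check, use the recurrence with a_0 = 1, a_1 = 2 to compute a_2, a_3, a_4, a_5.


Substitute y = sum_n a_n x^n.
y''(x) has coefficient (n+2)(n+1) a_{n+2} at x^n;
4 x y'(x) has coefficient 4 n a_n at x^n (shift);
-6 y(x) has coefficient -6 a_n at x^n.
Matching x^n: (n+2)(n+1) a_{n+2} + (4n - 6) a_n = 0.
Thus a_{n+2} = (-4n + 6) / ((n+1)(n+2)) * a_n.

Check with a_0 = 1, a_1 = 2 (apply the recurrence for n = 0, 1, 2, 3): a_0 = 1, a_1 = 2, a_2 = 3, a_3 = 2/3, a_4 = -1/2, a_5 = -1/5.

a_(n+2) = (-4n + 6) / ((n+1)(n+2)) * a_n; check: a_0 = 1, a_1 = 2, a_2 = 3, a_3 = 2/3, a_4 = -1/2, a_5 = -1/5


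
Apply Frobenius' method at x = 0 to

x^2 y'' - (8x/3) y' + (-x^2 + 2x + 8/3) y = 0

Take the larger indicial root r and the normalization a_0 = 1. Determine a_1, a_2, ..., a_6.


Write in Frobenius form y'' + (p(x)/x) y' + (q(x)/x^2) y = 0:
  p(x) = -8/3,  q(x) = -x^2 + 2x + 8/3.
Indicial equation: r(r-1) + (-8/3) r + (8/3) = 0 -> roots r_1 = 8/3, r_2 = 1.
Take r = r_1 = 8/3. Let y(x) = x^r sum_{n>=0} a_n x^n with a_0 = 1.
Substitute y = x^r sum a_n x^n and match x^{r+n}. The recurrence is
  D(n) a_n + 2 a_{n-1} - 1 a_{n-2} = 0,  where D(n) = (r+n)(r+n-1) + (-8/3)(r+n) + (8/3).
  a_n = [-2 a_{n-1} + 1 a_{n-2}] / D(n).
Since the indicial polynomial factors as (r - r_1)(r - r_2), D(n) = (r_1 + n - r_1)(r_1 + n - r_2) = n(n + 5/3).
Evaluating step by step (a_0 = 1):
  n = 1: D(1) = 1(1 + 5/3) = 8/3; numerator = -2(1) = -2; a_1 = (-2)/(8/3) = -3/4
  n = 2: D(2) = 2(2 + 5/3) = 22/3; numerator = -2(-3/4) + 1(1) = 5/2; a_2 = (5/2)/(22/3) = 15/44
  n = 3: D(3) = 3(3 + 5/3) = 14; numerator = -2(15/44) + 1(-3/4) = -63/44; a_3 = (-63/44)/(14) = -9/88
  n = 4: D(4) = 4(4 + 5/3) = 68/3; numerator = -2(-9/88) + 1(15/44) = 6/11; a_4 = (6/11)/(68/3) = 9/374
  n = 5: D(5) = 5(5 + 5/3) = 100/3; numerator = -2(9/374) + 1(-9/88) = -225/1496; a_5 = (-225/1496)/(100/3) = -27/5984
  n = 6: D(6) = 6(6 + 5/3) = 46; numerator = -2(-27/5984) + 1(9/374) = 9/272; a_6 = (9/272)/(46) = 9/12512

r = 8/3; a_0 = 1; a_1 = -3/4; a_2 = 15/44; a_3 = -9/88; a_4 = 9/374; a_5 = -27/5984; a_6 = 9/12512


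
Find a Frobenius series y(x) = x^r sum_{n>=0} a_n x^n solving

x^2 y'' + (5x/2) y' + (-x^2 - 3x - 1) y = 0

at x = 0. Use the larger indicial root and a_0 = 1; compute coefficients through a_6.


Write in Frobenius form y'' + (p(x)/x) y' + (q(x)/x^2) y = 0:
  p(x) = 5/2,  q(x) = -x^2 - 3x - 1.
Indicial equation: r(r-1) + (5/2) r + (-1) = 0 -> roots r_1 = 1/2, r_2 = -2.
Take r = r_1 = 1/2. Let y(x) = x^r sum_{n>=0} a_n x^n with a_0 = 1.
Substitute y = x^r sum a_n x^n and match x^{r+n}. The recurrence is
  D(n) a_n - 3 a_{n-1} - 1 a_{n-2} = 0,  where D(n) = (r+n)(r+n-1) + (5/2)(r+n) + (-1).
  a_n = [3 a_{n-1} + 1 a_{n-2}] / D(n).
Since the indicial polynomial factors as (r - r_1)(r - r_2), D(n) = (r_1 + n - r_1)(r_1 + n - r_2) = n(n + 5/2).
Evaluating step by step (a_0 = 1):
  n = 1: D(1) = 1(1 + 5/2) = 7/2; numerator = 3(1) = 3; a_1 = (3)/(7/2) = 6/7
  n = 2: D(2) = 2(2 + 5/2) = 9; numerator = 3(6/7) + 1(1) = 25/7; a_2 = (25/7)/(9) = 25/63
  n = 3: D(3) = 3(3 + 5/2) = 33/2; numerator = 3(25/63) + 1(6/7) = 43/21; a_3 = (43/21)/(33/2) = 86/693
  n = 4: D(4) = 4(4 + 5/2) = 26; numerator = 3(86/693) + 1(25/63) = 533/693; a_4 = (533/693)/(26) = 41/1386
  n = 5: D(5) = 5(5 + 5/2) = 75/2; numerator = 3(41/1386) + 1(86/693) = 295/1386; a_5 = (295/1386)/(75/2) = 59/10395
  n = 6: D(6) = 6(6 + 5/2) = 51; numerator = 3(59/10395) + 1(41/1386) = 323/6930; a_6 = (323/6930)/(51) = 19/20790

r = 1/2; a_0 = 1; a_1 = 6/7; a_2 = 25/63; a_3 = 86/693; a_4 = 41/1386; a_5 = 59/10395; a_6 = 19/20790


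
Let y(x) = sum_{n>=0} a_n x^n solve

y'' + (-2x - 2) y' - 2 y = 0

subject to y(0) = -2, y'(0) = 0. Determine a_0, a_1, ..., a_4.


Ansatz: y(x) = sum_{n>=0} a_n x^n, so y'(x) = sum_{n>=1} n a_n x^(n-1) and y''(x) = sum_{n>=2} n(n-1) a_n x^(n-2).
Substitute into P(x) y'' + Q(x) y' + R(x) y = 0 with P(x) = 1, Q(x) = -2x - 2, R(x) = -2, and match powers of x.
Initial conditions: a_0 = -2, a_1 = 0.
Setting the coefficient of each power of x to zero and solving order by order (substituting the coefficients already found):
  x^0: 2 a_2 - 2 a_1 - 2 a_0 = 0  ->  2 a_2 = 2 a_1 + 2 a_0 = -4  ->  a_2 = -2
  x^1: 6 a_3 - 4 a_2 - 4 a_1 = 0  ->  6 a_3 = 4 a_2 + 4 a_1 = -8  ->  a_3 = -4/3
  x^2: 12 a_4 - 6 a_3 - 6 a_2 = 0  ->  12 a_4 = 6 a_3 + 6 a_2 = -20  ->  a_4 = -5/3
Truncated series: y(x) = -2 - 2 x^2 - (4/3) x^3 - (5/3) x^4 + O(x^5).

a_0 = -2; a_1 = 0; a_2 = -2; a_3 = -4/3; a_4 = -5/3


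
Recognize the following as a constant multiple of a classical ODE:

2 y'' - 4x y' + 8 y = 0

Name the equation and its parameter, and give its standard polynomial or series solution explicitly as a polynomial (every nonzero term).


All three coefficients share the factor 2; dividing through by 2 gives  y'' - 2x y' + 4 y = 0.
This matches the Hermite equation y'' - 2x y' + 2n y = 0 with 2n = 4, so n = 2; the polynomial solution is H_2(x).
With y = sum_k a_k x^k, matching x^k gives (k+2)(k+1) a_{k+2} = 2(k - n) a_k = 2(k - 2) a_k. The right side vanishes at k = 2, so the series with the parity of 2 terminates at degree 2.
Standard normalization: leading coefficient of H_n is 2^n, so a_2 = 2^2 = 4. Work downward with a_k = (k+1)(k+2) a_{k+2} / (2(k - n)):
  a_0 = (1)(2)(4) / (2(0 - 2)) = 8/(-4) = -2
Hence H_2(x) = 4 x^2 - 2.

H_2(x); series = 4 x^2 - 2


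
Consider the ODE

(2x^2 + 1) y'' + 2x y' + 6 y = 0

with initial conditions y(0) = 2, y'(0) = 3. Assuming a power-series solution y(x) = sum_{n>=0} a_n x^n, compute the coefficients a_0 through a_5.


Ansatz: y(x) = sum_{n>=0} a_n x^n, so y'(x) = sum_{n>=1} n a_n x^(n-1) and y''(x) = sum_{n>=2} n(n-1) a_n x^(n-2).
Substitute into P(x) y'' + Q(x) y' + R(x) y = 0 with P(x) = 2x^2 + 1, Q(x) = 2x, R(x) = 6, and match powers of x.
Initial conditions: a_0 = 2, a_1 = 3.
Setting the coefficient of each power of x to zero and solving order by order (substituting the coefficients already found):
  x^0: 2 a_2 + 6 a_0 = 0  ->  2 a_2 = -6 a_0 = -12  ->  a_2 = -6
  x^1: 6 a_3 + 8 a_1 = 0  ->  6 a_3 = -8 a_1 = -24  ->  a_3 = -4
  x^2: 12 a_4 + 14 a_2 = 0  ->  12 a_4 = -14 a_2 = 84  ->  a_4 = 7
  x^3: 20 a_5 + 24 a_3 = 0  ->  20 a_5 = -24 a_3 = 96  ->  a_5 = 24/5
Truncated series: y(x) = 2 + 3 x - 6 x^2 - 4 x^3 + 7 x^4 + (24/5) x^5 + O(x^6).

a_0 = 2; a_1 = 3; a_2 = -6; a_3 = -4; a_4 = 7; a_5 = 24/5
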